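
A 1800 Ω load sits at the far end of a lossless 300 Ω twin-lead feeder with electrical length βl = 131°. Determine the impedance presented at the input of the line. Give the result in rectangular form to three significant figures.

Z_in ≈ 86 + j248 Ω

tan(βl) = tan(131°) = -1.15
Z_in = Z_0·(Z_L + jZ_0·tanβl)/(Z_0 + jZ_L·tanβl)
     = 300·(1800 − j345)/(300 − j2070)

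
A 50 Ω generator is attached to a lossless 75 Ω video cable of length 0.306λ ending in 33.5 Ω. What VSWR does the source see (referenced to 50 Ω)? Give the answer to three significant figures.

βl = 2π × 0.306 = 110°
tan(βl) = -2.72
Z_in = Z_0·(Z_L + jZ_0·tanβl)/(Z_0 + jZ_L·tanβl) = 114 − j65.9 Ω
Γ_s = (Z_in − Z_s)/(Z_in + Z_s) = (63.7 − j65.9)/(164 − j65.9), |Γ_s| = 0.52
VSWR = (1 + |Γ_s|)/(1 − |Γ_s|)

VSWR ≈ 3.16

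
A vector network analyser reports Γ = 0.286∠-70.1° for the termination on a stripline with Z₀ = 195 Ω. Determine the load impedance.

Z_L = Z_0·(1 + Γ)/(1 − Γ) = 195·(1.1 − j0.269)/(0.903 + j0.269)

Z_L ≈ 202 − j118 Ω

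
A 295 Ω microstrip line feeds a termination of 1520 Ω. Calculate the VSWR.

Γ = (1520 − 295)/(1520 + 295) = 0.675
VSWR = (1 + 0.675)/(1 − 0.675)

VSWR ≈ 5.15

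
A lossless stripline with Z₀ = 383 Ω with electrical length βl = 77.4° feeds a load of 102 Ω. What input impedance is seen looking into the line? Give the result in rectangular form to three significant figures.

tan(βl) = tan(77.4°) = 4.47
Z_in = Z_0·(Z_L + jZ_0·tanβl)/(Z_0 + jZ_L·tanβl)
     = 383·(102 + j1710)/(383 + j456)

Z_in ≈ 886 + j658 Ω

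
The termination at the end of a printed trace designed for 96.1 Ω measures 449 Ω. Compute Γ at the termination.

Γ = 0.647

Γ = (Z_L − Z_0)/(Z_L + Z_0) = (449 − 96.1)/(449 + 96.1) = 352.9/545.1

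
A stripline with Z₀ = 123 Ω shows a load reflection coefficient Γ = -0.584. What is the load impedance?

Z_L ≈ 32.3 Ω

Z_L = Z_0·(1 + Γ)/(1 − Γ) = 123·(0.416)/(1.58)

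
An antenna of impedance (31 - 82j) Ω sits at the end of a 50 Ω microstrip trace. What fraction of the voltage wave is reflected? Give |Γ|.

|Γ| ≈ 0.73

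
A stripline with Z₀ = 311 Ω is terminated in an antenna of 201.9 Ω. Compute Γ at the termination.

Γ = -0.213

Γ = (Z_L − Z_0)/(Z_L + Z_0) = (201.9 − 311)/(201.9 + 311) = -109.1/512.9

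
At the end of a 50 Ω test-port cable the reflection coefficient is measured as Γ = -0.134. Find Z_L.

Z_L ≈ 38.2 Ω

Z_L = Z_0·(1 + Γ)/(1 − Γ) = 50·(0.866)/(1.13)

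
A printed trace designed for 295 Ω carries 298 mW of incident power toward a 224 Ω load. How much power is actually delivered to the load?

Γ = (224 − 295)/(224 + 295) = -0.137
|Γ|² = 0.0187
P_refl = |Γ|²·P_inc = 5.58 mW, P_del = (1 − |Γ|²)·P_inc = 292 mW

P_delivered ≈ 292 mW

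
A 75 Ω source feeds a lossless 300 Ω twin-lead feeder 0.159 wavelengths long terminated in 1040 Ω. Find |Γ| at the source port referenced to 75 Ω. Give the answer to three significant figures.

βl = 2π × 0.159 = 57.2°
tan(βl) = 1.55
Z_in = Z_0·(Z_L + jZ_0·tanβl)/(Z_0 + jZ_L·tanβl) = 118 − j171 Ω
Γ_s = (Z_in − Z_s)/(Z_in + Z_s) = (43.3 − j171)/(193 − j171), |Γ_s| = 0.684

|Γ| ≈ 0.684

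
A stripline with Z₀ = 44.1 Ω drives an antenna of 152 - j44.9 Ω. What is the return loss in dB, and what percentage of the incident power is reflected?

RL ≈ 4.72 dB; 33.7% of incident power reflected

Γ = (107.9 − j44.9)/(196.1 − j44.9), |Γ| = 0.581
RL = −20·log₁₀(0.581) = 4.72 dB
P_refl/P_inc = |Γ|² = 0.337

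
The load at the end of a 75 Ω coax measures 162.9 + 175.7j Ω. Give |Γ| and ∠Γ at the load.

Γ = (Z_L − Z_0)/(Z_L + Z_0) = (87.9 + j175.7)/(237.9 + j175.7)
|Γ| = 196/296 = 0.664

Γ ≈ 0.664 ∠ 27°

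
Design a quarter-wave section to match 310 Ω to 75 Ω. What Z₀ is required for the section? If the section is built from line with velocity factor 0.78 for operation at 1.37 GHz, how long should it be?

Z_qwt ≈ 152 Ω; length ≈ 4.27 cm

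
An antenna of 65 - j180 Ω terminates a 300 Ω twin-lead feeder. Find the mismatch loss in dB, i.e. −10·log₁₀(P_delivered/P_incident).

Γ = (-235 − j180)/(365 − j180), |Γ| = 0.727
|Γ|² = 0.529, so P_del/P_inc = 1 − |Γ|² = 0.471
ML = −10·log₁₀(1 − |Γ|²)

mismatch loss ≈ 3.27 dB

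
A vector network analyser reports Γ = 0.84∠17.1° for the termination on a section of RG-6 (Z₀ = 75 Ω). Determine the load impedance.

Z_L = Z_0·(1 + Γ)/(1 − Γ) = 75·(1.8 + j0.247)/(0.197 − j0.247)

Z_L ≈ 221 + j371 Ω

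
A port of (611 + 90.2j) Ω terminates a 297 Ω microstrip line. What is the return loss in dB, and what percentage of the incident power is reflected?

RL ≈ 8.92 dB; 12.8% of incident power reflected

Γ = (314 + j90.2)/(908 + j90.2), |Γ| = 0.358
RL = −20·log₁₀(0.358) = 8.92 dB
P_refl/P_inc = |Γ|² = 0.128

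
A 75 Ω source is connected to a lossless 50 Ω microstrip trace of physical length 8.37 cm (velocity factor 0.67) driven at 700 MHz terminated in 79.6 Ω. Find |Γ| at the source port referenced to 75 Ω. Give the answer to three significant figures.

λ = v/f = 0.67·c / 700 MHz = 0.287 m
βl = 2π·l/λ = 2π × 0.291 = 105°
tan(βl) = -3.75
Z_in = Z_0·(Z_L + jZ_0·tanβl)/(Z_0 + jZ_L·tanβl) = 32.7 + j7.86 Ω
Γ_s = (Z_in − Z_s)/(Z_in + Z_s) = (-42.3 + j7.86)/(108 + j7.86), |Γ_s| = 0.398

|Γ| ≈ 0.398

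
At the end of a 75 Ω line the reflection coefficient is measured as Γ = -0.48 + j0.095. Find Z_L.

Z_L ≈ 25.9 + j6.48 Ω

Z_L = Z_0·(1 + Γ)/(1 − Γ) = 75·(0.52 + j0.095)/(1.48 − j0.095)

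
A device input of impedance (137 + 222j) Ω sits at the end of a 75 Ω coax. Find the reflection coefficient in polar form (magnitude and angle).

Γ ≈ 0.751 ∠ 28.1°

Γ = (Z_L − Z_0)/(Z_L + Z_0) = (62 + j222)/(212 + j222)
|Γ| = 230/307 = 0.751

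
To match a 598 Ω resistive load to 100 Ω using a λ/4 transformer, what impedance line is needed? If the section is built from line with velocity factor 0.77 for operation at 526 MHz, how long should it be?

Z_qwt ≈ 245 Ω; length ≈ 11 cm

Z_qwt = √(Z_0·R_L) = √(100 × 598) = √59800
λ = 0.77·c/f = 0.439 m, so l = λ/4 = 0.11 m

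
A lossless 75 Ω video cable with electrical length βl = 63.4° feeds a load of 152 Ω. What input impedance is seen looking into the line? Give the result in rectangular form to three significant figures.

Z_in ≈ 43.6 − j26.8 Ω

tan(βl) = tan(63.4°) = 2
Z_in = Z_0·(Z_L + jZ_0·tanβl)/(Z_0 + jZ_L·tanβl)
     = 75·(152 + j150)/(75 + j304)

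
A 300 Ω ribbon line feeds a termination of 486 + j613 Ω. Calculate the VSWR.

Γ = (Z_L − Z_0)/(Z_L + Z_0) = (186 + j613)/(786 + j613)
|Γ| = 641/997 = 0.643
VSWR = (1 + |Γ|)/(1 − |Γ|) = 1.64/0.357

VSWR ≈ 4.6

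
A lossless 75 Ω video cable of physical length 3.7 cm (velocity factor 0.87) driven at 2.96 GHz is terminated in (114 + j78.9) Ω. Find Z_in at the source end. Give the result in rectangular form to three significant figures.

λ = v/f = 0.87·c / 2.96 GHz = 0.0882 m
βl = 2π·l/λ = 2π × 0.42 = 151°
tan(βl) = tan(151°) = -0.553
Z_in = Z_0·(Z_L + jZ_0·tanβl)/(Z_0 + jZ_L·tanβl)
     = 75·(114 + j37.4)/(119 − j63)

Z_in ≈ 46.4 + j48.3 Ω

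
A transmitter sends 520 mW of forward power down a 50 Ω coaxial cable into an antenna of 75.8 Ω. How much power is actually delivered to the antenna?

P_delivered ≈ 498 mW

Γ = (75.8 − 50)/(75.8 + 50) = 0.205
|Γ|² = 0.0421
P_refl = |Γ|²·P_inc = 21.9 mW, P_del = (1 − |Γ|²)·P_inc = 498 mW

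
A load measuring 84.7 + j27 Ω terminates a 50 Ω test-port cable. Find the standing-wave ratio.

Γ = (Z_L − Z_0)/(Z_L + Z_0) = (34.7 + j27)/(134.7 + j27)
|Γ| = 44/137 = 0.32
VSWR = (1 + |Γ|)/(1 − |Γ|) = 1.32/0.68

VSWR ≈ 1.94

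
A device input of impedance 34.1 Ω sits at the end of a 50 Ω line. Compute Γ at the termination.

Γ = -0.189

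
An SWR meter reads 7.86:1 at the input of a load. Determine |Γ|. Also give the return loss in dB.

|Γ| = (S − 1)/(S + 1) = (7.86 − 1)/(7.86 + 1) = 6.86/8.86
RL = −20·log₁₀|Γ| = −20·log₁₀(0.774)

|Γ| ≈ 0.774; return loss ≈ 2.22 dB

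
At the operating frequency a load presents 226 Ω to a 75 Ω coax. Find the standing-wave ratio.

Γ = (226 − 75)/(226 + 75) = 0.502
VSWR = (1 + 0.502)/(1 − 0.502)

VSWR ≈ 3.01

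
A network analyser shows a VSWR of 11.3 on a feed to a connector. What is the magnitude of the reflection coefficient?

|Γ| ≈ 0.837

|Γ| = (S − 1)/(S + 1) = (11.3 − 1)/(11.3 + 1) = 10.3/12.3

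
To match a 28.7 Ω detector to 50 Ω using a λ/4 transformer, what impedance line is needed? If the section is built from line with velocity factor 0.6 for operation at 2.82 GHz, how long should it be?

Z_qwt = √(Z_0·R_L) = √(50 × 28.7) = √1435
λ = 0.6·c/f = 0.0638 m, so l = λ/4 = 0.016 m

Z_qwt ≈ 37.9 Ω; length ≈ 1.6 cm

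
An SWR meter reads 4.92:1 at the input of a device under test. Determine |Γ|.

|Γ| = (S − 1)/(S + 1) = (4.92 − 1)/(4.92 + 1) = 3.92/5.92

|Γ| ≈ 0.662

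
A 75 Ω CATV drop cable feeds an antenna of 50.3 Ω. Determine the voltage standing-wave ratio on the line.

Γ = (50.3 − 75)/(50.3 + 75) = -0.197
VSWR = (1 + 0.197)/(1 − 0.197)

VSWR ≈ 1.49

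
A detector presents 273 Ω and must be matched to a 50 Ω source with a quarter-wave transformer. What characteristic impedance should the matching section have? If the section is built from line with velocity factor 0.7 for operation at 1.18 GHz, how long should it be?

Z_qwt ≈ 117 Ω; length ≈ 4.45 cm

Z_qwt = √(Z_0·R_L) = √(50 × 273) = √13650
λ = 0.7·c/f = 0.178 m, so l = λ/4 = 0.0445 m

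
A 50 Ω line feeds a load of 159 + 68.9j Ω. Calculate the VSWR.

VSWR ≈ 3.83

Γ = (Z_L − Z_0)/(Z_L + Z_0) = (109 + j68.9)/(209 + j68.9)
|Γ| = 129/220 = 0.586
VSWR = (1 + |Γ|)/(1 − |Γ|) = 1.59/0.414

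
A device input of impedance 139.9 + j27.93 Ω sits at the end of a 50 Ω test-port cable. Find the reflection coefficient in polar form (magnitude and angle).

Γ ≈ 0.49 ∠ 8.89°

Γ = (Z_L − Z_0)/(Z_L + Z_0) = (89.9 + j27.93)/(189.9 + j27.93)
|Γ| = 94.1/192 = 0.49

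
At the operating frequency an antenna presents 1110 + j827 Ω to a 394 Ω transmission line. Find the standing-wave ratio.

VSWR ≈ 4.51

Γ = (Z_L − Z_0)/(Z_L + Z_0) = (716 + j827)/(1504 + j827)
|Γ| = 1090/1720 = 0.637
VSWR = (1 + |Γ|)/(1 − |Γ|) = 1.64/0.363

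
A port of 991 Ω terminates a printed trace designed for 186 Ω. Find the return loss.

RL ≈ 3.3 dB

Γ = (991 − 186)/(991 + 186) = 0.684
RL = −20·log₁₀|Γ| = −20·log₁₀(0.684)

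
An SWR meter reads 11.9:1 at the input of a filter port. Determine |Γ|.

|Γ| = (S − 1)/(S + 1) = (11.9 − 1)/(11.9 + 1) = 10.9/12.9

|Γ| ≈ 0.845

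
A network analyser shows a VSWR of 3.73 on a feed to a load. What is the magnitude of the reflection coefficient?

|Γ| ≈ 0.577

|Γ| = (S − 1)/(S + 1) = (3.73 − 1)/(3.73 + 1) = 2.73/4.73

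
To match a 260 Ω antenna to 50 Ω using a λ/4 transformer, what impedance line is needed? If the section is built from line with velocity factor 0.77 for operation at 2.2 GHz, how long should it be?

Z_qwt = √(Z_0·R_L) = √(50 × 260) = √13000
λ = 0.77·c/f = 0.105 m, so l = λ/4 = 0.0262 m

Z_qwt ≈ 114 Ω; length ≈ 2.62 cm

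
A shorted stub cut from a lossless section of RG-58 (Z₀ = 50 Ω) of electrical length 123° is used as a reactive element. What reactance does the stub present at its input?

tan(βl) = -1.54
For a shorted stub, Z_in = jZ_0·tan(βl)

X_in ≈ -77 Ω (capacitive)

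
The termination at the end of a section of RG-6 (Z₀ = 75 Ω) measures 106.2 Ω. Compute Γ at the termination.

Γ = (Z_L − Z_0)/(Z_L + Z_0) = (106.2 − 75)/(106.2 + 75) = 31.2/181.2

Γ = 0.172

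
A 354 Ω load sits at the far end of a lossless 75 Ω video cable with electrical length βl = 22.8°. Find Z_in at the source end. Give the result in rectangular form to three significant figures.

tan(βl) = tan(22.8°) = 0.42
Z_in = Z_0·(Z_L + jZ_0·tanβl)/(Z_0 + jZ_L·tanβl)
     = 75·(354 + j31.5)/(75 + j149)

Z_in ≈ 84.4 − j136 Ω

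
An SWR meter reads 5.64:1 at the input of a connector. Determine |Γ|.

|Γ| ≈ 0.699

|Γ| = (S − 1)/(S + 1) = (5.64 − 1)/(5.64 + 1) = 4.64/6.64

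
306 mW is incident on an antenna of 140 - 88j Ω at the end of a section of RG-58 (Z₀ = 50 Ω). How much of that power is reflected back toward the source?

|Γ| = |(90 − j88)/(190 − j88)| = 0.601
|Γ|² = 0.361
P_refl = |Γ|²·P_inc = 111 mW, P_del = (1 − |Γ|²)·P_inc = 195 mW

P_reflected ≈ 111 mW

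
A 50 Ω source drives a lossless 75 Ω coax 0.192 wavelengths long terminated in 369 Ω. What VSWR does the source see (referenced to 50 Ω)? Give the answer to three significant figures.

βl = 2π × 0.192 = 69.1°
tan(βl) = 2.62
Z_in = Z_0·(Z_L + jZ_0·tanβl)/(Z_0 + jZ_L·tanβl) = 17.4 − j27.3 Ω
Γ_s = (Z_in − Z_s)/(Z_in + Z_s) = (-32.6 − j27.3)/(67.4 − j27.3), |Γ_s| = 0.585
VSWR = (1 + |Γ_s|)/(1 − |Γ_s|)

VSWR ≈ 3.82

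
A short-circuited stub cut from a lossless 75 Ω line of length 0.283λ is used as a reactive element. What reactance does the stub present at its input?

X_in ≈ -357 Ω (capacitive)

βl = 2π × 0.283 = 102°
tan(βl) = -4.75
For a short-circuited stub, Z_in = jZ_0·tan(βl)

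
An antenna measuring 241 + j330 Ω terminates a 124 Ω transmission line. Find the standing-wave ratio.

Γ = (Z_L − Z_0)/(Z_L + Z_0) = (117 + j330)/(365 + j330)
|Γ| = 350/492 = 0.712
VSWR = (1 + |Γ|)/(1 − |Γ|) = 1.71/0.288

VSWR ≈ 5.93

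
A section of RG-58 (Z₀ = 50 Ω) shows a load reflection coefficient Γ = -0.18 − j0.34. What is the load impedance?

Z_L = Z_0·(1 + Γ)/(1 − Γ) = 50·(0.82 − j0.34)/(1.18 + j0.34)

Z_L ≈ 28.2 − j22.5 Ω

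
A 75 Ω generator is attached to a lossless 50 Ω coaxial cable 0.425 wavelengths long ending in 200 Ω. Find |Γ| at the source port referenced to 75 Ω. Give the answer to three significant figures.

βl = 2π × 0.425 = 153°
tan(βl) = -0.51
Z_in = Z_0·(Z_L + jZ_0·tanβl)/(Z_0 + jZ_L·tanβl) = 48.9 + j74.1 Ω
Γ_s = (Z_in − Z_s)/(Z_in + Z_s) = (-26.1 + j74.1)/(124 + j74.1), |Γ_s| = 0.545

|Γ| ≈ 0.545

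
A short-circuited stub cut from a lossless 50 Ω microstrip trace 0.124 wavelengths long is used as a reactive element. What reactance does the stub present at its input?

βl = 2π × 0.124 = 44.6°
tan(βl) = 0.988
For a short-circuited stub, Z_in = jZ_0·tan(βl)

X_in ≈ 49.4 Ω (inductive)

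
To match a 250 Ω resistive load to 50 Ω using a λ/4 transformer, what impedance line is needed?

Z_qwt ≈ 112 Ω

Z_qwt = √(Z_0·R_L) = √(50 × 250) = √12500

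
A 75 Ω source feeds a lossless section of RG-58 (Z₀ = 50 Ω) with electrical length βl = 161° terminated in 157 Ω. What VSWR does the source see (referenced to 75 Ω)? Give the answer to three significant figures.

tan(βl) = -0.344
Z_in = Z_0·(Z_L + jZ_0·tanβl)/(Z_0 + jZ_L·tanβl) = 81 + j70.3 Ω
Γ_s = (Z_in − Z_s)/(Z_in + Z_s) = (5.97 + j70.3)/(156 + j70.3), |Γ_s| = 0.413
VSWR = (1 + |Γ_s|)/(1 − |Γ_s|)

VSWR ≈ 2.4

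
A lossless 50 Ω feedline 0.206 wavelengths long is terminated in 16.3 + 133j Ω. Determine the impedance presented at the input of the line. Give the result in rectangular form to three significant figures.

Z_in ≈ 3.06 − j36.5 Ω

βl = 2π × 0.206 = 74.2°
tan(βl) = tan(74.2°) = 3.52
Z_in = Z_0·(Z_L + jZ_0·tanβl)/(Z_0 + jZ_L·tanβl)
     = 50·(16.3 + j309)/(-419 + j57.4)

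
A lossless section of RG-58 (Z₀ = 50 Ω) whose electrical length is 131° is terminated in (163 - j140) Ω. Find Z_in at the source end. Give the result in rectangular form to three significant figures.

Z_in ≈ 19.9 + j55.3 Ω

tan(βl) = tan(131°) = -1.15
Z_in = Z_0·(Z_L + jZ_0·tanβl)/(Z_0 + jZ_L·tanβl)
     = 50·(163 − j198)/(-111 − j188)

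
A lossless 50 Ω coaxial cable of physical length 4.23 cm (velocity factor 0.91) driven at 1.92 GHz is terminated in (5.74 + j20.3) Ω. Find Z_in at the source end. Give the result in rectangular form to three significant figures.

Z_in ≈ 12 − j59.4 Ω

λ = v/f = 0.91·c / 1.92 GHz = 0.142 m
βl = 2π·l/λ = 2π × 0.297 = 107°
tan(βl) = tan(107°) = -3.25
Z_in = Z_0·(Z_L + jZ_0·tanβl)/(Z_0 + jZ_L·tanβl)
     = 50·(5.74 − j142)/(116 − j18.7)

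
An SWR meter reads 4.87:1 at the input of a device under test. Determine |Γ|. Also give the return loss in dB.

|Γ| = (S − 1)/(S + 1) = (4.87 − 1)/(4.87 + 1) = 3.87/5.87
RL = −20·log₁₀|Γ| = −20·log₁₀(0.659)

|Γ| ≈ 0.659; return loss ≈ 3.62 dB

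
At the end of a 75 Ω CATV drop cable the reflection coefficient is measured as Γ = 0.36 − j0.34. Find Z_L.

Z_L ≈ 108 − j97.1 Ω

Z_L = Z_0·(1 + Γ)/(1 − Γ) = 75·(1.36 − j0.34)/(0.64 + j0.34)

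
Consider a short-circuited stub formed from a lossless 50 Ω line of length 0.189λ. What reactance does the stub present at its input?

βl = 2π × 0.189 = 68°
tan(βl) = 2.48
For a short-circuited stub, Z_in = jZ_0·tan(βl)

X_in ≈ 124 Ω (inductive)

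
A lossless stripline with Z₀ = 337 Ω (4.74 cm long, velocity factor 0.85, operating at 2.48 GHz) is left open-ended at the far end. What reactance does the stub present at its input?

X_in ≈ 1350 Ω (inductive)

λ = v/f = 0.85·c / 2.48 GHz = 0.103 m
βl = 2π·l/λ = 2π × 0.461 = 166°
tan(βl) = -0.25
For an open-ended stub, Z_in = −jZ_0·cot(βl) = −jZ_0/tan(βl)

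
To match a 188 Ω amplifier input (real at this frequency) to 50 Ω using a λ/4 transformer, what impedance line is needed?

Z_qwt ≈ 97 Ω

Z_qwt = √(Z_0·R_L) = √(50 × 188) = √9400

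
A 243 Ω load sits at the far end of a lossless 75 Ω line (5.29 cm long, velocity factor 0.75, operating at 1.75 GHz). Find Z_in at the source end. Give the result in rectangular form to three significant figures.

λ = v/f = 0.75·c / 1.75 GHz = 0.129 m
βl = 2π·l/λ = 2π × 0.411 = 148°
tan(βl) = tan(148°) = -0.622
Z_in = Z_0·(Z_L + jZ_0·tanβl)/(Z_0 + jZ_L·tanβl)
     = 75·(243 − j46.6)/(75 − j151)

Z_in ≈ 66.6 + j87.5 Ω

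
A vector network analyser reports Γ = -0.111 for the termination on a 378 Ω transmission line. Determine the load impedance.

Z_L = Z_0·(1 + Γ)/(1 − Γ) = 378·(0.889)/(1.11)

Z_L ≈ 302 Ω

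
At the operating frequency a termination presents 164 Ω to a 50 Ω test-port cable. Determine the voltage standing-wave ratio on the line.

Γ = (164 − 50)/(164 + 50) = 0.533
VSWR = (1 + 0.533)/(1 − 0.533)

VSWR ≈ 3.28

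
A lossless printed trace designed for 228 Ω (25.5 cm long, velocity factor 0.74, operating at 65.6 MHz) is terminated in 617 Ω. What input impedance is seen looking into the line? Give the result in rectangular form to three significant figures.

λ = v/f = 0.74·c / 65.6 MHz = 3.38 m
βl = 2π·l/λ = 2π × 0.0754 = 27.1°
tan(βl) = tan(27.1°) = 0.512
Z_in = Z_0·(Z_L + jZ_0·tanβl)/(Z_0 + jZ_L·tanβl)
     = 228·(617 + j117)/(228 + j316)

Z_in ≈ 267 − j253 Ω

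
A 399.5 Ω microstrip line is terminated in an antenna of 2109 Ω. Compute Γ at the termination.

Γ = 0.681

Γ = (Z_L − Z_0)/(Z_L + Z_0) = (2109 − 399.5)/(2109 + 399.5) = 1710/2508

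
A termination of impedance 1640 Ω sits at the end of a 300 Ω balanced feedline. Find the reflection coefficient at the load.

Γ = 0.691

Γ = (Z_L − Z_0)/(Z_L + Z_0) = (1640 − 300)/(1640 + 300) = 1340/1940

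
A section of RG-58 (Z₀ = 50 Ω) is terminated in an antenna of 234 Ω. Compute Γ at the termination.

Γ = 0.648

Γ = (Z_L − Z_0)/(Z_L + Z_0) = (234 − 50)/(234 + 50) = 184/284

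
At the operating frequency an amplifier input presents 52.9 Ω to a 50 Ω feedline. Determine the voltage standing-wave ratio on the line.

Γ = (52.9 − 50)/(52.9 + 50) = 0.0282
VSWR = (1 + 0.0282)/(1 − 0.0282)

VSWR ≈ 1.06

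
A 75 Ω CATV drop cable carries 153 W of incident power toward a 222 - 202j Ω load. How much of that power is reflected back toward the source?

P_reflected ≈ 74 W

|Γ| = |(147 − j202)/(297 − j202)| = 0.696
|Γ|² = 0.484
P_refl = |Γ|²·P_inc = 74 W, P_del = (1 − |Γ|²)·P_inc = 79 W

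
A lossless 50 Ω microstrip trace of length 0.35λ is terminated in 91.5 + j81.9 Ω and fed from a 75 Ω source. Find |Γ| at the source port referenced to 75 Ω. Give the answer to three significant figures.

|Γ| ≈ 0.668

βl = 2π × 0.35 = 126°
tan(βl) = -1.38
Z_in = Z_0·(Z_L + jZ_0·tanβl)/(Z_0 + jZ_L·tanβl) = 15.6 + j16.1 Ω
Γ_s = (Z_in − Z_s)/(Z_in + Z_s) = (-59.4 + j16.1)/(90.6 + j16.1), |Γ_s| = 0.668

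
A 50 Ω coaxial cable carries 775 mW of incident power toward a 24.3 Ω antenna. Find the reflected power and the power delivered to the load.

P_reflected ≈ 92.7 mW; P_delivered ≈ 682 mW

Γ = (24.3 − 50)/(24.3 + 50) = -0.346
|Γ|² = 0.12
P_refl = |Γ|²·P_inc = 92.7 mW, P_del = (1 − |Γ|²)·P_inc = 682 mW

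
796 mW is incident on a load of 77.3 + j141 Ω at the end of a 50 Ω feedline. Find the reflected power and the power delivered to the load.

P_reflected ≈ 455 mW; P_delivered ≈ 341 mW

|Γ| = |(27.3 + j141)/(127.3 + j141)| = 0.756
|Γ|² = 0.572
P_refl = |Γ|²·P_inc = 455 mW, P_del = (1 − |Γ|²)·P_inc = 341 mW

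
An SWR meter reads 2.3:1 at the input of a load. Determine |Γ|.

|Γ| = (S − 1)/(S + 1) = (2.3 − 1)/(2.3 + 1) = 1.3/3.3

|Γ| ≈ 0.394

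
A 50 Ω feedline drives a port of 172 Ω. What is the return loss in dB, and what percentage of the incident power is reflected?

Γ = (172 − 50)/(172 + 50) = 0.55
RL = −20·log₁₀(0.55) = 5.2 dB
P_refl/P_inc = |Γ|² = 0.302

RL ≈ 5.2 dB; 30.2% of incident power reflected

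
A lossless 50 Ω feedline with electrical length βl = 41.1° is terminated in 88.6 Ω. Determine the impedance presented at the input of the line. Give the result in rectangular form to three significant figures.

tan(βl) = tan(41.1°) = 0.872
Z_in = Z_0·(Z_L + jZ_0·tanβl)/(Z_0 + jZ_L·tanβl)
     = 50·(88.6 + j43.6)/(50 + j77.3)

Z_in ≈ 46 − j27.5 Ω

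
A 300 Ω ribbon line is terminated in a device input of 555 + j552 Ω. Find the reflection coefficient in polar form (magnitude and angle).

Γ = (Z_L − Z_0)/(Z_L + Z_0) = (255 + j552)/(855 + j552)
|Γ| = 608/1020 = 0.597

Γ ≈ 0.597 ∠ 32.4°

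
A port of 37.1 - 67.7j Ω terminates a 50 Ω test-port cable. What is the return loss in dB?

RL ≈ 4.09 dB

Γ = (-12.9 − j67.7)/(87.1 − j67.7), |Γ| = 0.625
RL = −20·log₁₀|Γ| = −20·log₁₀(0.625)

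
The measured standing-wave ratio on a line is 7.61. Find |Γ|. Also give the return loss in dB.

|Γ| = (S − 1)/(S + 1) = (7.61 − 1)/(7.61 + 1) = 6.61/8.61
RL = −20·log₁₀|Γ| = −20·log₁₀(0.768)

|Γ| ≈ 0.768; return loss ≈ 2.3 dB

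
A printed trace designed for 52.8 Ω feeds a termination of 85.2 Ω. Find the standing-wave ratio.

VSWR ≈ 1.61

For a purely resistive load, VSWR = R_L/Z_0 or Z_0/R_L (whichever > 1) = 85.2/52.8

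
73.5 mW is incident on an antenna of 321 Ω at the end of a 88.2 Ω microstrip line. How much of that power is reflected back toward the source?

P_reflected ≈ 23.8 mW

Γ = (321 − 88.2)/(321 + 88.2) = 0.569
|Γ|² = 0.324
P_refl = |Γ|²·P_inc = 23.8 mW, P_del = (1 − |Γ|²)·P_inc = 49.7 mW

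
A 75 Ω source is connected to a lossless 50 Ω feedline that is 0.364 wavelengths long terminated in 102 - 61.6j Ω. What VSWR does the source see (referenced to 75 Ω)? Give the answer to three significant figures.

βl = 2π × 0.364 = 131°
tan(βl) = -1.15
Z_in = Z_0·(Z_L + jZ_0·tanβl)/(Z_0 + jZ_L·tanβl) = 41.8 + j50.9 Ω
Γ_s = (Z_in − Z_s)/(Z_in + Z_s) = (-33.2 + j50.9)/(117 + j50.9), |Γ_s| = 0.477
VSWR = (1 + |Γ_s|)/(1 − |Γ_s|)

VSWR ≈ 2.83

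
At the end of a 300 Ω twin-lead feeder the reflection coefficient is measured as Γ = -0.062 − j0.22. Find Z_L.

Z_L ≈ 242 − j112 Ω

Z_L = Z_0·(1 + Γ)/(1 − Γ) = 300·(0.938 − j0.22)/(1.06 + j0.22)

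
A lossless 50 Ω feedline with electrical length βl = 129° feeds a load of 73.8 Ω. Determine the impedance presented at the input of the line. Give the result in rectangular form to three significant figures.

Z_in ≈ 43.1 + j16.8 Ω

tan(βl) = tan(129°) = -1.23
Z_in = Z_0·(Z_L + jZ_0·tanβl)/(Z_0 + jZ_L·tanβl)
     = 50·(73.8 − j61.7)/(50 − j91.1)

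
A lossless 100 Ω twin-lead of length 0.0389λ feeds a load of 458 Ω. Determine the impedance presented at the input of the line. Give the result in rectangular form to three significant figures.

Z_in ≈ 211 − j216 Ω

βl = 2π × 0.0389 = 14°
tan(βl) = tan(14°) = 0.249
Z_in = Z_0·(Z_L + jZ_0·tanβl)/(Z_0 + jZ_L·tanβl)
     = 100·(458 + j24.9)/(100 + j114)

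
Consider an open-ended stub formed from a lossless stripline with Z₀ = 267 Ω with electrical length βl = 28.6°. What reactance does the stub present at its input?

X_in ≈ -490 Ω (capacitive)

tan(βl) = 0.545
For an open-ended stub, Z_in = −jZ_0·cot(βl) = −jZ_0/tan(βl)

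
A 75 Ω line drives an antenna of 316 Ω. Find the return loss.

RL ≈ 4.2 dB

Γ = (316 − 75)/(316 + 75) = 0.616
RL = −20·log₁₀|Γ| = −20·log₁₀(0.616)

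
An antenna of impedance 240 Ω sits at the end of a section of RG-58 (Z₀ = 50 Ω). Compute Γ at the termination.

Γ = 0.655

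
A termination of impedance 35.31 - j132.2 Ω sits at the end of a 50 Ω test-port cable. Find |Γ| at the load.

|Γ| ≈ 0.845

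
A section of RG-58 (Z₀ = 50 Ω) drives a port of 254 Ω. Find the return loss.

RL ≈ 3.46 dB

Γ = (254 − 50)/(254 + 50) = 0.671
RL = −20·log₁₀|Γ| = −20·log₁₀(0.671)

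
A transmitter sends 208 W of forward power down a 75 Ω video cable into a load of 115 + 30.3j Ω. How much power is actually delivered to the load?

P_delivered ≈ 194 W

|Γ| = |(40 + j30.3)/(190 + j30.3)| = 0.261
|Γ|² = 0.068
P_refl = |Γ|²·P_inc = 14.1 W, P_del = (1 − |Γ|²)·P_inc = 194 W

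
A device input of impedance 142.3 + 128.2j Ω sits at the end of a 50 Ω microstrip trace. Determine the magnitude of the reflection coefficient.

Γ = (Z_L − Z_0)/(Z_L + Z_0) = (92.3 + j128.2)/(192.3 + j128.2)
|Γ| = 158/231

|Γ| ≈ 0.684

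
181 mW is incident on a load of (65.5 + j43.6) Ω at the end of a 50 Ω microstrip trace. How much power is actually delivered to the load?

|Γ| = |(15.5 + j43.6)/(115.5 + j43.6)| = 0.375
|Γ|² = 0.14
P_refl = |Γ|²·P_inc = 25.4 mW, P_del = (1 − |Γ|²)·P_inc = 156 mW

P_delivered ≈ 156 mW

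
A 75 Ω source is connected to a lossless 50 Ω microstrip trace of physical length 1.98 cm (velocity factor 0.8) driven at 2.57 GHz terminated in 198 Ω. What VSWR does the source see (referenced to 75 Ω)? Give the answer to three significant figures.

λ = v/f = 0.8·c / 2.57 GHz = 0.0934 m
βl = 2π·l/λ = 2π × 0.212 = 76.3°
tan(βl) = 4.11
Z_in = Z_0·(Z_L + jZ_0·tanβl)/(Z_0 + jZ_L·tanβl) = 13.3 − j11.3 Ω
Γ_s = (Z_in − Z_s)/(Z_in + Z_s) = (-61.7 − j11.3)/(88.3 − j11.3), |Γ_s| = 0.704
VSWR = (1 + |Γ_s|)/(1 − |Γ_s|)

VSWR ≈ 5.76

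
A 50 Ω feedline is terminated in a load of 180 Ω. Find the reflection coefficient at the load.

Γ = (Z_L − Z_0)/(Z_L + Z_0) = (180 − 50)/(180 + 50) = 130/230

Γ = 0.565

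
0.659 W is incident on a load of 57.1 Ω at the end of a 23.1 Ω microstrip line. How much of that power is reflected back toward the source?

P_reflected ≈ 0.118 W

Γ = (57.1 − 23.1)/(57.1 + 23.1) = 0.424
|Γ|² = 0.18
P_refl = |Γ|²·P_inc = 0.118 W, P_del = (1 − |Γ|²)·P_inc = 0.541 W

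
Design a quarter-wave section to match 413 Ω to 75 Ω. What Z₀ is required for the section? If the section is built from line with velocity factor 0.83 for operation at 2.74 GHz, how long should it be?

Z_qwt ≈ 176 Ω; length ≈ 2.27 cm

Z_qwt = √(Z_0·R_L) = √(75 × 413) = √30980
λ = 0.83·c/f = 0.0909 m, so l = λ/4 = 0.0227 m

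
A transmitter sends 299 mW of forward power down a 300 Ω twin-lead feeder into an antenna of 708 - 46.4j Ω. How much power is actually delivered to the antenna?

P_delivered ≈ 249 mW

|Γ| = |(408 − j46.4)/(1008 − j46.4)| = 0.407
|Γ|² = 0.166
P_refl = |Γ|²·P_inc = 49.5 mW, P_del = (1 − |Γ|²)·P_inc = 249 mW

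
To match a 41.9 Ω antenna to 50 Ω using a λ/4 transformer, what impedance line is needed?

Z_qwt ≈ 45.8 Ω

Z_qwt = √(Z_0·R_L) = √(50 × 41.9) = √2095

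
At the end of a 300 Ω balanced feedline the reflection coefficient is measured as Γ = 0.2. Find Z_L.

Z_L = Z_0·(1 + Γ)/(1 − Γ) = 300·(1.2)/(0.8)

Z_L ≈ 450 Ω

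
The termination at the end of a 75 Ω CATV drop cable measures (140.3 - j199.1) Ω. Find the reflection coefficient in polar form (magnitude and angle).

Γ = (Z_L − Z_0)/(Z_L + Z_0) = (65.3 − j199.1)/(215.3 − j199.1)
|Γ| = 210/293 = 0.715

Γ ≈ 0.715 ∠ -29.1°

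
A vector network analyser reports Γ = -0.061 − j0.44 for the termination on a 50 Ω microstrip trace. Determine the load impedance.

Z_L = Z_0·(1 + Γ)/(1 − Γ) = 50·(0.939 − j0.44)/(1.06 + j0.44)

Z_L ≈ 30.4 − j33.4 Ω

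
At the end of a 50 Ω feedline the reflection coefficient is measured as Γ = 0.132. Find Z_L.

Z_L ≈ 65.2 Ω

Z_L = Z_0·(1 + Γ)/(1 − Γ) = 50·(1.13)/(0.868)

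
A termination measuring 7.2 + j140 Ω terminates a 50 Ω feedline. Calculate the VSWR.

VSWR ≈ 61.5

Γ = (Z_L − Z_0)/(Z_L + Z_0) = (-42.8 + j140)/(57.2 + j140)
|Γ| = 146/151 = 0.968
VSWR = (1 + |Γ|)/(1 − |Γ|) = 1.97/0.032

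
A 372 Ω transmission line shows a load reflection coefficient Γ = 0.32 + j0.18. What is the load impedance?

Z_L ≈ 650 + j271 Ω

Z_L = Z_0·(1 + Γ)/(1 − Γ) = 372·(1.32 + j0.18)/(0.68 − j0.18)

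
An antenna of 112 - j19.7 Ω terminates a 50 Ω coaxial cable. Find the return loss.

Γ = (62 − j19.7)/(162 − j19.7), |Γ| = 0.399
RL = −20·log₁₀|Γ| = −20·log₁₀(0.399)

RL ≈ 7.99 dB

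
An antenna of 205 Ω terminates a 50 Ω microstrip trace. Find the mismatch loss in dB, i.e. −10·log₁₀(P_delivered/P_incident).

mismatch loss ≈ 2 dB

Γ = (205 − 50)/(205 + 50) = 0.608
|Γ|² = 0.369, so P_del/P_inc = 1 − |Γ|² = 0.631
ML = −10·log₁₀(1 − |Γ|²)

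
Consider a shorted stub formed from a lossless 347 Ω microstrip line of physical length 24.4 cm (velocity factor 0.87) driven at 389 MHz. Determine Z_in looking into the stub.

Z_in ≈ −j400 Ω

λ = v/f = 0.87·c / 389 MHz = 0.671 m
βl = 2π·l/λ = 2π × 0.364 = 131°
tan(βl) = -1.15
For a shorted stub, Z_in = jZ_0·tan(βl)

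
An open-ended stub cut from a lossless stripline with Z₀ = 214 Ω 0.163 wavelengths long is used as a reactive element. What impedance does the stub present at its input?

Z_in ≈ −j130 Ω

βl = 2π × 0.163 = 58.7°
tan(βl) = 1.64
For an open-ended stub, Z_in = −jZ_0·cot(βl) = −jZ_0/tan(βl)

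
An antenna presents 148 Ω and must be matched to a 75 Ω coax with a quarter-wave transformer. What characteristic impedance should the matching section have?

Z_qwt = √(Z_0·R_L) = √(75 × 148) = √11100

Z_qwt ≈ 105 Ω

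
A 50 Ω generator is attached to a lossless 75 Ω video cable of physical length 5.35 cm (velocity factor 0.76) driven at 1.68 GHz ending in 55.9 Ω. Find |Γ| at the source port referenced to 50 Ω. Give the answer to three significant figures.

|Γ| ≈ 0.219

λ = v/f = 0.76·c / 1.68 GHz = 0.136 m
βl = 2π·l/λ = 2π × 0.394 = 142°
tan(βl) = -0.784
Z_in = Z_0·(Z_L + jZ_0·tanβl)/(Z_0 + jZ_L·tanβl) = 67.3 − j19.5 Ω
Γ_s = (Z_in − Z_s)/(Z_in + Z_s) = (17.3 − j19.5)/(117 − j19.5), |Γ_s| = 0.219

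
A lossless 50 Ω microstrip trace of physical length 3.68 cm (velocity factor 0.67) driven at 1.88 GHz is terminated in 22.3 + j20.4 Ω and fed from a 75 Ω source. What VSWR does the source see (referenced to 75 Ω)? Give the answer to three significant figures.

λ = v/f = 0.67·c / 1.88 GHz = 0.107 m
βl = 2π·l/λ = 2π × 0.344 = 124°
tan(βl) = -1.49
Z_in = Z_0·(Z_L + jZ_0·tanβl)/(Z_0 + jZ_L·tanβl) = 23.7 − j23.8 Ω
Γ_s = (Z_in − Z_s)/(Z_in + Z_s) = (-51.3 − j23.8)/(98.7 − j23.8), |Γ_s| = 0.557
VSWR = (1 + |Γ_s|)/(1 − |Γ_s|)

VSWR ≈ 3.51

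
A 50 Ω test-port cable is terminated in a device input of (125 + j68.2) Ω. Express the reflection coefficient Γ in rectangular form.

Γ = (Z_L − Z_0)/(Z_L + Z_0) = (75 + j68.2)/(175 + j68.2)

Γ ≈ 0.504 + j0.193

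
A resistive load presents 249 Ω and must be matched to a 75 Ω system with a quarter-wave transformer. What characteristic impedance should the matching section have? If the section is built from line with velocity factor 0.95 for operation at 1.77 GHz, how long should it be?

Z_qwt ≈ 137 Ω; length ≈ 4.03 cm

Z_qwt = √(Z_0·R_L) = √(75 × 249) = √18680
λ = 0.95·c/f = 0.161 m, so l = λ/4 = 0.0403 m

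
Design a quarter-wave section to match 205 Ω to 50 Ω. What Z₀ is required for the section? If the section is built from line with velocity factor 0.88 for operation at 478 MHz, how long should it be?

Z_qwt = √(Z_0·R_L) = √(50 × 205) = √10250
λ = 0.88·c/f = 0.552 m, so l = λ/4 = 0.138 m

Z_qwt ≈ 101 Ω; length ≈ 13.8 cm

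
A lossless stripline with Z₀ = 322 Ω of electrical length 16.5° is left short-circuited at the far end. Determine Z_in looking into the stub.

Z_in ≈ +j95.4 Ω

tan(βl) = 0.296
For a short-circuited stub, Z_in = jZ_0·tan(βl)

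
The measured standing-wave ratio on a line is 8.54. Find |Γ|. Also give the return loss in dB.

|Γ| = (S − 1)/(S + 1) = (8.54 − 1)/(8.54 + 1) = 7.54/9.54
RL = −20·log₁₀|Γ| = −20·log₁₀(0.79)

|Γ| ≈ 0.79; return loss ≈ 2.04 dB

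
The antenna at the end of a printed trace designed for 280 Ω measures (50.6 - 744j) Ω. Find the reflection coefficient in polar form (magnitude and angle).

Γ ≈ 0.956 ∠ -41.1°

Γ = (Z_L − Z_0)/(Z_L + Z_0) = (-229.4 − j744)/(330.6 − j744)
|Γ| = 779/814 = 0.956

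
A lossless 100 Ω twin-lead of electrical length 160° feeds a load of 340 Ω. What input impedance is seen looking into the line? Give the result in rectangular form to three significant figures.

tan(βl) = tan(160°) = -0.364
Z_in = Z_0·(Z_L + jZ_0·tanβl)/(Z_0 + jZ_L·tanβl)
     = 100·(340 − j36.4)/(100 − j124)

Z_in ≈ 152 + j152 Ω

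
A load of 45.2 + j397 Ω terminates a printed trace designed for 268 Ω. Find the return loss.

Γ = (-222.8 + j397)/(313.2 + j397), |Γ| = 0.9
RL = −20·log₁₀|Γ| = −20·log₁₀(0.9)

RL ≈ 0.912 dB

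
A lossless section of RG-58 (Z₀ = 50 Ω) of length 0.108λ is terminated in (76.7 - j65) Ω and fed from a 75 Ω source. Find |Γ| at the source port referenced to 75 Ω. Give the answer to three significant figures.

βl = 2π × 0.108 = 38.9°
tan(βl) = 0.806
Z_in = Z_0·(Z_L + jZ_0·tanβl)/(Z_0 + jZ_L·tanβl) = 22.1 − j25.4 Ω
Γ_s = (Z_in − Z_s)/(Z_in + Z_s) = (-52.9 − j25.4)/(97.1 − j25.4), |Γ_s| = 0.585

|Γ| ≈ 0.585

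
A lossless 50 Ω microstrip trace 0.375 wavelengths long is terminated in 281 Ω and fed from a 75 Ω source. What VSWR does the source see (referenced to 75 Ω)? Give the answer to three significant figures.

βl = 2π × 0.375 = 135°
tan(βl) = -1
Z_in = Z_0·(Z_L + jZ_0·tanβl)/(Z_0 + jZ_L·tanβl) = 17.2 + j46.9 Ω
Γ_s = (Z_in − Z_s)/(Z_in + Z_s) = (-57.8 + j46.9)/(92.2 + j46.9), |Γ_s| = 0.719
VSWR = (1 + |Γ_s|)/(1 − |Γ_s|)

VSWR ≈ 6.12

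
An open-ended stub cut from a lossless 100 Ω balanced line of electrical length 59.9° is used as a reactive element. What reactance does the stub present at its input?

X_in ≈ -58 Ω (capacitive)

tan(βl) = 1.73
For an open-ended stub, Z_in = −jZ_0·cot(βl) = −jZ_0/tan(βl)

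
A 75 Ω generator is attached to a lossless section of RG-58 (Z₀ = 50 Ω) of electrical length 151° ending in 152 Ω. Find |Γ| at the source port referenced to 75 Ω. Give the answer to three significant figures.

tan(βl) = -0.554
Z_in = Z_0·(Z_L + jZ_0·tanβl)/(Z_0 + jZ_L·tanβl) = 51.8 + j59.5 Ω
Γ_s = (Z_in − Z_s)/(Z_in + Z_s) = (-23.2 + j59.5)/(127 + j59.5), |Γ_s| = 0.456

|Γ| ≈ 0.456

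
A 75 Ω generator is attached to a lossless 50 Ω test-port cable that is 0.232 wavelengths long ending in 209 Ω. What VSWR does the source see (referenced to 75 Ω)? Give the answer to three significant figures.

VSWR ≈ 6.23

βl = 2π × 0.232 = 83.5°
tan(βl) = 8.8
Z_in = Z_0·(Z_L + jZ_0·tanβl)/(Z_0 + jZ_L·tanβl) = 12.1 − j5.35 Ω
Γ_s = (Z_in − Z_s)/(Z_in + Z_s) = (-62.9 − j5.35)/(87.1 − j5.35), |Γ_s| = 0.723
VSWR = (1 + |Γ_s|)/(1 − |Γ_s|)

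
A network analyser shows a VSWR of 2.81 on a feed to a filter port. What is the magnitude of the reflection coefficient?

|Γ| ≈ 0.475

|Γ| = (S − 1)/(S + 1) = (2.81 − 1)/(2.81 + 1) = 1.81/3.81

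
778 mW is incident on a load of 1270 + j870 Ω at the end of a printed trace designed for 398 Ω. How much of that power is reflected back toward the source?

|Γ| = |(872 + j870)/(1668 + j870)| = 0.655
|Γ|² = 0.429
P_refl = |Γ|²·P_inc = 334 mW, P_del = (1 − |Γ|²)·P_inc = 444 mW

P_reflected ≈ 334 mW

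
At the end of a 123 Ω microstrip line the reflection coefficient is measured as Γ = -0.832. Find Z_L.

Z_L ≈ 11.3 Ω

Z_L = Z_0·(1 + Γ)/(1 − Γ) = 123·(0.168)/(1.83)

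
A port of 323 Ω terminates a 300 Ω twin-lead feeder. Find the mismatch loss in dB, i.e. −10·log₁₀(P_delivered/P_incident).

mismatch loss ≈ 0.00592 dB

Γ = (323 − 300)/(323 + 300) = 0.0369
|Γ|² = 0.00136, so P_del/P_inc = 1 − |Γ|² = 0.999
ML = −10·log₁₀(1 − |Γ|²)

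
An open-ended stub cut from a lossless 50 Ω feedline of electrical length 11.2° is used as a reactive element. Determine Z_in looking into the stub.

tan(βl) = 0.198
For an open-ended stub, Z_in = −jZ_0·cot(βl) = −jZ_0/tan(βl)

Z_in ≈ −j253 Ω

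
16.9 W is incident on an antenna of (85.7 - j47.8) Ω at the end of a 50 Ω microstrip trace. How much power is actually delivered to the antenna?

|Γ| = |(35.7 − j47.8)/(135.7 − j47.8)| = 0.415
|Γ|² = 0.172
P_refl = |Γ|²·P_inc = 2.91 W, P_del = (1 − |Γ|²)·P_inc = 14 W

P_delivered ≈ 14 W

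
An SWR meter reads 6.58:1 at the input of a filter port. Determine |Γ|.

|Γ| = (S − 1)/(S + 1) = (6.58 − 1)/(6.58 + 1) = 5.58/7.58

|Γ| ≈ 0.736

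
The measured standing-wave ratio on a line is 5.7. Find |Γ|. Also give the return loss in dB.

|Γ| ≈ 0.701; return loss ≈ 3.08 dB

|Γ| = (S − 1)/(S + 1) = (5.7 − 1)/(5.7 + 1) = 4.7/6.7
RL = −20·log₁₀|Γ| = −20·log₁₀(0.701)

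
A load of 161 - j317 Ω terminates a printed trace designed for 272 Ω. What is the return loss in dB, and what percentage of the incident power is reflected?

Γ = (-111 − j317)/(433 − j317), |Γ| = 0.626
RL = −20·log₁₀(0.626) = 4.07 dB
P_refl/P_inc = |Γ|² = 0.392

RL ≈ 4.07 dB; 39.2% of incident power reflected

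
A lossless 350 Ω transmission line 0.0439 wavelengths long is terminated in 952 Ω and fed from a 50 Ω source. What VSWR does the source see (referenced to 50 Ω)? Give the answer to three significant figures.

VSWR ≈ 17.8

βl = 2π × 0.0439 = 15.8°
tan(βl) = 0.283
Z_in = Z_0·(Z_L + jZ_0·tanβl)/(Z_0 + jZ_L·tanβl) = 646 − j398 Ω
Γ_s = (Z_in − Z_s)/(Z_in + Z_s) = (596 − j398)/(696 − j398), |Γ_s| = 0.894
VSWR = (1 + |Γ_s|)/(1 − |Γ_s|)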